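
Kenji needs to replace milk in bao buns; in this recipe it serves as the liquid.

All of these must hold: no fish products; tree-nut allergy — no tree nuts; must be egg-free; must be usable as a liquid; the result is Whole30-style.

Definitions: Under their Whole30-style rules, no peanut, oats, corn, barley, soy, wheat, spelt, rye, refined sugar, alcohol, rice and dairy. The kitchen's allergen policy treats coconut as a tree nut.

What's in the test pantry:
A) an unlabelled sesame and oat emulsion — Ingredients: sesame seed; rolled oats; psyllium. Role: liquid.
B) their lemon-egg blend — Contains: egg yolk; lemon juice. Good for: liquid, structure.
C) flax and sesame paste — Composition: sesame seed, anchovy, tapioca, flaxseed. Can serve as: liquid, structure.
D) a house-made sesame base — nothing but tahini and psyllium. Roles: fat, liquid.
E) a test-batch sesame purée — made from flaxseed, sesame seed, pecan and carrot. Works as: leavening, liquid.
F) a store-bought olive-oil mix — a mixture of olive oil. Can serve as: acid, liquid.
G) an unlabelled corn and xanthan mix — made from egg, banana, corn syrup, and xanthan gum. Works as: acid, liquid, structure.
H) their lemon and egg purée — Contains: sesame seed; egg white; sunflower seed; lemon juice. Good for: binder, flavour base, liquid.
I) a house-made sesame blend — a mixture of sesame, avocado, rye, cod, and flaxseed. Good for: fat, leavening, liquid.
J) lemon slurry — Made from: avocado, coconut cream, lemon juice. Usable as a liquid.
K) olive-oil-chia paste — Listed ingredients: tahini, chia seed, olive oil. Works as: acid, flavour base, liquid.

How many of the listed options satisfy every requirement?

3

A: has rolled oats, so not Whole30-style — out
B: has egg yolk, so not egg-free — reject
C: has anchovy, so not fish-free — no
D: nothing on the exclusion list — keep
E: has pecan, so not tree-nut-free — reject
F: no fish, no egg — valid
G: has corn syrup, so not Whole30-style; has egg, so not egg-free — reject
H: has egg white, so not egg-free — out
I: has rye, so not Whole30-style; has cod, so not fish-free — no
J: has coconut cream, so not tree-nut-free — reject
K: only tahini, chia seed and olive oil; none excluded — keep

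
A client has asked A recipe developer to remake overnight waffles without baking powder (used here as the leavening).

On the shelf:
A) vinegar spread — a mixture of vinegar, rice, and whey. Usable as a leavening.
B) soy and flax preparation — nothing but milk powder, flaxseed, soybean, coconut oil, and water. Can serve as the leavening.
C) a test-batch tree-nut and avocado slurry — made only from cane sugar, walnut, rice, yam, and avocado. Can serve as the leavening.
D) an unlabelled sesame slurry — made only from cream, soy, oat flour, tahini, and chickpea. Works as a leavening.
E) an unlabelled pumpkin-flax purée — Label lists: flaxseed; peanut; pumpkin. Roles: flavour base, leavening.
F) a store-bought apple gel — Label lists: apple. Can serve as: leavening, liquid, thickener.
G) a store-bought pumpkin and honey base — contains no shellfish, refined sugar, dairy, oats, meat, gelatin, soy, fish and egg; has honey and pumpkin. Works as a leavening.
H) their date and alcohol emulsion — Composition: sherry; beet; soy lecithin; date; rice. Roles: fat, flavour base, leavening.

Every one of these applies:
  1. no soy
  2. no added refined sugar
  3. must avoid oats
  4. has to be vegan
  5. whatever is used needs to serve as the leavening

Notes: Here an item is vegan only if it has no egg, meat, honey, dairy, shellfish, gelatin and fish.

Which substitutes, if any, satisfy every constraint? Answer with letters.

A: has whey, so not vegan — out
B: has milk powder, so not vegan; has soybean, so not soy-free — no
C: has cane sugar, so not no-added-sugar — reject
D: has cream, so not vegan; has soy, so not soy-free (and 1 more) — out
E: only peanut, flaxseed, and pumpkin; none excluded — valid
F: only apple; none excluded — valid
G: has honey, so not vegan — out
H: has soy lecithin, so not soy-free — reject

E, F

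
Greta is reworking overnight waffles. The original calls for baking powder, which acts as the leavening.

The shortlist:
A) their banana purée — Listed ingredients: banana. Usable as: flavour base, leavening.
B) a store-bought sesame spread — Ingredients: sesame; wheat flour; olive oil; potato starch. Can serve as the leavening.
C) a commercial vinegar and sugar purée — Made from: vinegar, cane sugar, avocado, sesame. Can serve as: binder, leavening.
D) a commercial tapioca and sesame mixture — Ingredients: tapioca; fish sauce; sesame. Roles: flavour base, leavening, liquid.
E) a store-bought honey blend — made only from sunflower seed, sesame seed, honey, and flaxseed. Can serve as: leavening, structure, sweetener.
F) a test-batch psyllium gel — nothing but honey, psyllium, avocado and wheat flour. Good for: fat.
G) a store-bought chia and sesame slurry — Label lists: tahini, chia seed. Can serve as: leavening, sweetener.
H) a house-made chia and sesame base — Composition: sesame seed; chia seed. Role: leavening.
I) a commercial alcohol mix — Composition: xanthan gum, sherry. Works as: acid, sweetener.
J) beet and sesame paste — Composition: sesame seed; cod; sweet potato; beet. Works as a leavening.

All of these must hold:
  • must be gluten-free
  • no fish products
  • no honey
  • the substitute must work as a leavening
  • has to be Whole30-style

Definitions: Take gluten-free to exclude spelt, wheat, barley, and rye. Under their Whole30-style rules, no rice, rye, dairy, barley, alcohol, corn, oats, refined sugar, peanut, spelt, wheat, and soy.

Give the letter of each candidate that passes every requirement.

A: only banana; none excluded — keep
B: has wheat flour, so not gluten-free; has wheat flour, so not Whole30-style — no
C: has cane sugar, so not Whole30-style — reject
D: has fish sauce, so not fish-free — reject
E: has honey, so not honey-free — no
F: not usable as a leavening; has wheat flour, so not gluten-free (and 2 more) — reject
G: only tahini and chia seed; none excluded — valid
H: only sesame seed and chia seed; none excluded — keep
I: not usable as a leavening; has sherry, so not Whole30-style — out
J: has cod, so not fish-free — out

A, G, H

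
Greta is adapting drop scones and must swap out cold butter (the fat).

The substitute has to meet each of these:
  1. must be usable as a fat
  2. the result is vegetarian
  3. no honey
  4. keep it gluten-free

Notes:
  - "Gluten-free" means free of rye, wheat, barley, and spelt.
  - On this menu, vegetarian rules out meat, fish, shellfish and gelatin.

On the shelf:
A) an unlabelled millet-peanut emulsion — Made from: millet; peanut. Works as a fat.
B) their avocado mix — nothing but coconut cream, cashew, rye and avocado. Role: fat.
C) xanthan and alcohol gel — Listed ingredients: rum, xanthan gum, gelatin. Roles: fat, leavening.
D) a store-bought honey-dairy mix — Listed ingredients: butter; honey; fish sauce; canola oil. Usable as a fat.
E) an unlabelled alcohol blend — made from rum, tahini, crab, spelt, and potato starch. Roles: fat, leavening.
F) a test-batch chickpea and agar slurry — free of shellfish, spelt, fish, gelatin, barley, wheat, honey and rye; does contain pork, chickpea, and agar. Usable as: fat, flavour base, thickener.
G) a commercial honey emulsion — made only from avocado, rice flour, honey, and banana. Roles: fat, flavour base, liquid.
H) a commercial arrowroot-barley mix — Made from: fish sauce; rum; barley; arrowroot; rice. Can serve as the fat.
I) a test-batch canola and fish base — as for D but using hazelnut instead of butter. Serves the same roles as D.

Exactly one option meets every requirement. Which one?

A: only peanut and millet; none excluded — keep
B: has rye, so not gluten-free — reject
C: has gelatin, so not vegetarian — no
D: has fish sauce, so not vegetarian; has honey, so not honey-free — reject
E: has spelt, so not gluten-free; has crab, so not vegetarian — reject
F: has pork, so not vegetarian — reject
G: has honey, so not honey-free — out
H: has barley, so not gluten-free; has fish sauce, so not vegetarian — no
I: has fish sauce, so not vegetarian; has honey, so not honey-free — out

A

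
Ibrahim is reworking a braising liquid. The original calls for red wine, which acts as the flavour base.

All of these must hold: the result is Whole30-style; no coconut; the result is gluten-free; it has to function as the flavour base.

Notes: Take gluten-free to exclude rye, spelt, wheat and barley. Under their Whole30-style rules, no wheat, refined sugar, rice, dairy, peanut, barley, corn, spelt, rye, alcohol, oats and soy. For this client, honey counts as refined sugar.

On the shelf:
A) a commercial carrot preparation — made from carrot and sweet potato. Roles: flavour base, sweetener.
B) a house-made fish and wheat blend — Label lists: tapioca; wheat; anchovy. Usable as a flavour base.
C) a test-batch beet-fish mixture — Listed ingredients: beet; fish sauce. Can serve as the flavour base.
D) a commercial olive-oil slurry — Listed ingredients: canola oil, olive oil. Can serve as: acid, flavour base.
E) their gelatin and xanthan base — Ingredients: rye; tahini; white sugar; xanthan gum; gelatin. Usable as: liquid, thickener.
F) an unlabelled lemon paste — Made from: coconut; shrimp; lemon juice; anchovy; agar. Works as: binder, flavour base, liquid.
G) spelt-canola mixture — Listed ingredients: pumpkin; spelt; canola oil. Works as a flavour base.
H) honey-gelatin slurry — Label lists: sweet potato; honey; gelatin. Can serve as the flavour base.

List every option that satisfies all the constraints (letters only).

A: gluten-free, Whole30-style — OK
B: has wheat, so not gluten-free; has wheat, so not Whole30-style — no
C: Whole30-style, no coconut — OK
D: nothing on the exclusion list — keep
E: not usable as a flavour base; has rye, so not gluten-free (and 1 more) — reject
F: has coconut, so not coconut-free — reject
G: has spelt, so not gluten-free; has spelt, so not Whole30-style — reject
H: has honey, so not Whole30-style — reject

A, C, D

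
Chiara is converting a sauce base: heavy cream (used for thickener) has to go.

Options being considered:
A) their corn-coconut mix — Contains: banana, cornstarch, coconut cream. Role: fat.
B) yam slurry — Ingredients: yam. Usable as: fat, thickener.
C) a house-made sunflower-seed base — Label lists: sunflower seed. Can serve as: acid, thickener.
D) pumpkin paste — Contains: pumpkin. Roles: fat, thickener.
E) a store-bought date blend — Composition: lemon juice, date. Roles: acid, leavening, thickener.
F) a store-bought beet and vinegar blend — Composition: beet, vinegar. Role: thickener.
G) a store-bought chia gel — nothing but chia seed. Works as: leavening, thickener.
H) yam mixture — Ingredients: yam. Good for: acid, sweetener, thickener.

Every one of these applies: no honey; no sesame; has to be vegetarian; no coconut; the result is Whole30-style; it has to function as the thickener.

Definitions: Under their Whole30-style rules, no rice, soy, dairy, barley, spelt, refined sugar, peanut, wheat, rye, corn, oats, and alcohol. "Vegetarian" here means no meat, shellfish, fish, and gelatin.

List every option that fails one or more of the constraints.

A: not usable as a thickener; has cornstarch, so not Whole30-style (and 1 more) — out
B: no honey, vegetarian — valid
C: Whole30-style, no honey — OK
D: only pumpkin; none excluded — OK
E: only date and lemon juice; none excluded — keep
F: no honey, Whole30-style — valid
G: no honey, vegetarian — keep
H: only yam; none excluded — OK

A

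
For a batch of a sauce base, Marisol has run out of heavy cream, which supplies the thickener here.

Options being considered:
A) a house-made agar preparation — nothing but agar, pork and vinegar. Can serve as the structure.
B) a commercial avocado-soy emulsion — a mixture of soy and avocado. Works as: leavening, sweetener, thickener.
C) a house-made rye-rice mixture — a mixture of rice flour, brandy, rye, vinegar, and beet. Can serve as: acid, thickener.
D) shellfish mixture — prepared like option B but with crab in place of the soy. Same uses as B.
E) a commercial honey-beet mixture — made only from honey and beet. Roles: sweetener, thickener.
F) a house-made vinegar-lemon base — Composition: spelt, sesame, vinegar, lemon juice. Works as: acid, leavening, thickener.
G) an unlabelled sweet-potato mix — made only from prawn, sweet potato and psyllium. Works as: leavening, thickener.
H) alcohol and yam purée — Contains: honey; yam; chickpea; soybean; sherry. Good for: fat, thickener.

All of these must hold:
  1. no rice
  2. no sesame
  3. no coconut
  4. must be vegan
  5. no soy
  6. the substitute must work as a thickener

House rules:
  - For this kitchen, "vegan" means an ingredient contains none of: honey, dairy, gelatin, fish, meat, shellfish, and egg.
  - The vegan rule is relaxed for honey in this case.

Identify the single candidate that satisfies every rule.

A: not usable as a thickener; has pork, so not vegan — reject
B: has soy, so not soy-free — out
C: has rice flour, so not rice-free — reject
D: has crab, so not vegan — out
E: honey is permitted under the vegan carve-out; nothing else excluded — OK
F: has sesame, so not sesame-free — reject
G: has prawn, so not vegan — no
H: has soybean, so not soy-free — no

E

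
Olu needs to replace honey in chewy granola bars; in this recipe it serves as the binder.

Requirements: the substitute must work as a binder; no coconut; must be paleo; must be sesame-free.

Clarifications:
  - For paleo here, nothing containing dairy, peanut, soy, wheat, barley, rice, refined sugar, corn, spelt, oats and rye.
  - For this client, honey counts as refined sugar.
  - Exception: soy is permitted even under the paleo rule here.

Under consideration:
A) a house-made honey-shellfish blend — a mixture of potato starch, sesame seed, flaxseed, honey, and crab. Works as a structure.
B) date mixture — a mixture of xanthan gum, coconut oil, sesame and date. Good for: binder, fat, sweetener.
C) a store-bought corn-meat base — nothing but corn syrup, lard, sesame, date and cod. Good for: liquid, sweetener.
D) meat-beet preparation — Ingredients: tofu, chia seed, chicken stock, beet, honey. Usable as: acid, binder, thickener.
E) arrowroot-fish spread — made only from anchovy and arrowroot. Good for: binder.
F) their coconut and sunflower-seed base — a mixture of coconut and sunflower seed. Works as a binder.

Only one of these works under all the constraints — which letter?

A: not usable as a binder; has honey, so not paleo (and 1 more) — no
B: has coconut oil, so not coconut-free; has sesame, so not sesame-free — out
C: not usable as a binder; has corn syrup, so not paleo (and 1 more) — no
D: has honey, so not paleo — no
E: all constraints satisfied — keep
F: has coconut, so not coconut-free — no

E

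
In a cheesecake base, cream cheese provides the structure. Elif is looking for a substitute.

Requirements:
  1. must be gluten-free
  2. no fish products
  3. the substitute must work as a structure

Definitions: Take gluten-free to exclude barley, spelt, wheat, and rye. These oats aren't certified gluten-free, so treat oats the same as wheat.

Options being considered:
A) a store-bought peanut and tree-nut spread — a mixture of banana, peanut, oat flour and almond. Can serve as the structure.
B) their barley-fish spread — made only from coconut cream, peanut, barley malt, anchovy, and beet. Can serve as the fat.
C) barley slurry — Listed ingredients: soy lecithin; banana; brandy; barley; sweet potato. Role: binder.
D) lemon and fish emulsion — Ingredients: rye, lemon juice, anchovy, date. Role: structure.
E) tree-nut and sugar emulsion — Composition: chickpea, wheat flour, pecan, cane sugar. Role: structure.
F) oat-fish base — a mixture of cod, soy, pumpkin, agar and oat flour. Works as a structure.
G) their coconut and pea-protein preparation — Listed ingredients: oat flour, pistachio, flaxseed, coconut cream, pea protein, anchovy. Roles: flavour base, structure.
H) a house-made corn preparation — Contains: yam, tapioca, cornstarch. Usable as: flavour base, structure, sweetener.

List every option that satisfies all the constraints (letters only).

H

A: has oat flour, so not gluten-free — no
B: not usable as a structure; has barley malt, so not gluten-free (and 1 more) — no
C: not usable as a structure; has barley, so not gluten-free — out
D: has rye, so not gluten-free; has anchovy, so not fish-free — no
E: has wheat flour, so not gluten-free — out
F: has oat flour, so not gluten-free; has cod, so not fish-free — no
G: has oat flour, so not gluten-free; has anchovy, so not fish-free — no
H: only cornstarch, tapioca and yam; none excluded — valid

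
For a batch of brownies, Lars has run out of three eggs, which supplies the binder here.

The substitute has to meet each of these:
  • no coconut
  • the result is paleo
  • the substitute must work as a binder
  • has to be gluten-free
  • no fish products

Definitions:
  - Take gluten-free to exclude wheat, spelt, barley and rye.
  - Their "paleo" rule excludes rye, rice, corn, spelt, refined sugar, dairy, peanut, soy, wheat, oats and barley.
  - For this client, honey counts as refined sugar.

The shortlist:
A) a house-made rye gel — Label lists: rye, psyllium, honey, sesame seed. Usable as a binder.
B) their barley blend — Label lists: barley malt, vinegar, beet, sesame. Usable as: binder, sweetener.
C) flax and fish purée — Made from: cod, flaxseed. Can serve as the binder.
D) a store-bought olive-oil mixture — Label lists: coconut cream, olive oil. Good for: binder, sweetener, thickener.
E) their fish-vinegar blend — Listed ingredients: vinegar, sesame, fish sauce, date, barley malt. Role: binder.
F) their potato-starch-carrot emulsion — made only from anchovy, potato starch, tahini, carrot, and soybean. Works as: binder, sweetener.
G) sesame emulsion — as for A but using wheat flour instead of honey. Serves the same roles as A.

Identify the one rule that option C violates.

usable as a binder: satisfied
gluten-free: satisfied
paleo: satisfied
fish-free: has cod — fails
coconut-free: satisfied

fish-free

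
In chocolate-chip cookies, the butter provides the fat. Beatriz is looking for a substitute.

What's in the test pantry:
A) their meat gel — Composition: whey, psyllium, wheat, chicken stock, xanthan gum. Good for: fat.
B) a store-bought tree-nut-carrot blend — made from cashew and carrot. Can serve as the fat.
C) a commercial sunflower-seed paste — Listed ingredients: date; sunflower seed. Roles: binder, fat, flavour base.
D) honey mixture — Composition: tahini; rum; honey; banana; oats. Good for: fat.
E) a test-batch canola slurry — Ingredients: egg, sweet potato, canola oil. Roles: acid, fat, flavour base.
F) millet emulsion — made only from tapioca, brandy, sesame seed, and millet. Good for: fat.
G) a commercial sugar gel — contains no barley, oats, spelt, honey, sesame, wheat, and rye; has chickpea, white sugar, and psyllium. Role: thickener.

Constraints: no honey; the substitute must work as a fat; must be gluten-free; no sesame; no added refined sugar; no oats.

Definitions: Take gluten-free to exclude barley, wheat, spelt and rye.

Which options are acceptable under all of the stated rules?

B, C, E

A: has wheat, so not gluten-free — no
B: only cashew and carrot; none excluded — OK
C: every rule checks out — valid
D: has oats, so not oat-free; has tahini, so not sesame-free (and 1 more) — reject
E: every rule checks out — OK
F: has sesame seed, so not sesame-free — reject
G: not usable as a fat; has white sugar, so not no-added-sugar — reject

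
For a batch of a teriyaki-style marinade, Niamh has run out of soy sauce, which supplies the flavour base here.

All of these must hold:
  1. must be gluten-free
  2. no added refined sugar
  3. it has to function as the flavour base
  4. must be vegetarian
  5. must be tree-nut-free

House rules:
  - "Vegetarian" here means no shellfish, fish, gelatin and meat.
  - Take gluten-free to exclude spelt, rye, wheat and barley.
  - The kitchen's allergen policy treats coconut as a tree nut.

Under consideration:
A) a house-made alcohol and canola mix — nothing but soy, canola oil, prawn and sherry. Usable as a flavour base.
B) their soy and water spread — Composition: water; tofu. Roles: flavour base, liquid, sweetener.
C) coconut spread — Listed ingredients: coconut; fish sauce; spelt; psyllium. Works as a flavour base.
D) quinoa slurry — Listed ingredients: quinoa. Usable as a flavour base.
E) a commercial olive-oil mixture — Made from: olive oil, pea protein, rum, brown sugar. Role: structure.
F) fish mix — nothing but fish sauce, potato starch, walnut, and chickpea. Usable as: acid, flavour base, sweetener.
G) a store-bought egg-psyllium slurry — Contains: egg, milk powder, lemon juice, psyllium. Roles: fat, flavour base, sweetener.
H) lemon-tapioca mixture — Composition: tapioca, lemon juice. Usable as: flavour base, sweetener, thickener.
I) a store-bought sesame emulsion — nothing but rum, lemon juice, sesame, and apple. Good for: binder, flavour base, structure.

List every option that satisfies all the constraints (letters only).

A: has prawn, so not vegetarian — no
B: every rule checks out — keep
C: has fish sauce, so not vegetarian; has spelt, so not gluten-free (and 1 more) — no
D: no refined sugar, tree-nut-free — OK
E: not usable as a flavour base; has brown sugar, so not no-added-sugar — no
F: has fish sauce, so not vegetarian; has walnut, so not tree-nut-free — out
G: milk powder and egg etc. — none of it excluded — valid
H: gluten-free, no refined sugar — valid
I: works as a flavour base, tree-nut-free, vegetarian — valid

B, D, G, H, I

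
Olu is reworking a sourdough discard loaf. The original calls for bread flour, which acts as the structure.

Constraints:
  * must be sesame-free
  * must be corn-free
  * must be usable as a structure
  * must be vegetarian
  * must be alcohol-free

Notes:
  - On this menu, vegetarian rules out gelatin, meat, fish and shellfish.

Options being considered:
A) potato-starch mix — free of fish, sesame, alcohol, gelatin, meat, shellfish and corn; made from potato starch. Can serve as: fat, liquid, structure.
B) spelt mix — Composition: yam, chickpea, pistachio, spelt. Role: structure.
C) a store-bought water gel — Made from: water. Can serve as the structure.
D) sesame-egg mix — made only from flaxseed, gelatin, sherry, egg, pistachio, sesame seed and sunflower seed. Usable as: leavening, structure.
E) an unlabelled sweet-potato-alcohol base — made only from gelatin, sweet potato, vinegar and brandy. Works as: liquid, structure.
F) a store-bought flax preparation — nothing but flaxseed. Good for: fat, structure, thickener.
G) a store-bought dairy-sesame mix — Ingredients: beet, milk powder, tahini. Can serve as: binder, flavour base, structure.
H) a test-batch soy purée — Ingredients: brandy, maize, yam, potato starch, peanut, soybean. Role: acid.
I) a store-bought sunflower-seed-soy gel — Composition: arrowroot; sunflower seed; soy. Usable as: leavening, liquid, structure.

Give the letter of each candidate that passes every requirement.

A: works as a structure, no sesame, no corn — OK
B: every rule checks out — valid
C: only water; none excluded — valid
D: has gelatin, so not vegetarian; has sherry, so not alcohol-free (and 1 more) — no
E: has gelatin, so not vegetarian; has brandy, so not alcohol-free — no
F: only flaxseed; none excluded — valid
G: has tahini, so not sesame-free — reject
H: not usable as a structure; has brandy, so not alcohol-free (and 1 more) — out
I: every rule checks out — keep

A, B, C, F, I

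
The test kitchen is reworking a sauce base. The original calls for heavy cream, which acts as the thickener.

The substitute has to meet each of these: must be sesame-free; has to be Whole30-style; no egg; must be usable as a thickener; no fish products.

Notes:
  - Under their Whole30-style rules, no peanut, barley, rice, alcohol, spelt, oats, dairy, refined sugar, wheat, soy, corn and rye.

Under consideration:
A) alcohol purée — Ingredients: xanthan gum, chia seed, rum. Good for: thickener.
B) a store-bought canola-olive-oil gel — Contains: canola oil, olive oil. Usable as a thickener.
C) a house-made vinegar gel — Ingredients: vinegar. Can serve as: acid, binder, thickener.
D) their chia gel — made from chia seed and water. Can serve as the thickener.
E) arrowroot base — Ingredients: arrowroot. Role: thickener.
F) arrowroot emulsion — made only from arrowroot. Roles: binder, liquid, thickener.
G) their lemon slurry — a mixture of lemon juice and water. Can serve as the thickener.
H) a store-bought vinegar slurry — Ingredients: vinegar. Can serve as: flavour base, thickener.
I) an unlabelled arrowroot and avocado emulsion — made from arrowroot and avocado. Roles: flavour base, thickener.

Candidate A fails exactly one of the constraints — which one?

usable as a thickener: satisfied
Whole30-style: has rum — fails
fish-free: satisfied
egg-free: satisfied
sesame-free: satisfied

Whole30-style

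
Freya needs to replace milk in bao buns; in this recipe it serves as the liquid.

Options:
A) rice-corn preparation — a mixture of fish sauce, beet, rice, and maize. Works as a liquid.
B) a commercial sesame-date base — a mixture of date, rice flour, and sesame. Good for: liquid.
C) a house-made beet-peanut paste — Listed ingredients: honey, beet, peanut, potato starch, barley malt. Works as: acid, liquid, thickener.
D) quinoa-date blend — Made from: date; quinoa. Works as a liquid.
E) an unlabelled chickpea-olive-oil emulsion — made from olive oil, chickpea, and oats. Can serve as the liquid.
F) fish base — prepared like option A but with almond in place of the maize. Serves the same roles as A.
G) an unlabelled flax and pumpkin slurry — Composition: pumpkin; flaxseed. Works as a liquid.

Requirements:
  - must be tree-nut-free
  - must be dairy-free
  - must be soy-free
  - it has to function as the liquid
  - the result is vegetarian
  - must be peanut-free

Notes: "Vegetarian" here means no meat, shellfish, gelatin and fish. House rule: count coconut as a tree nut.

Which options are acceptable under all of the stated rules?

A: has fish sauce, so not vegetarian — no
B: works as a liquid, no dairy, no peanut — keep
C: has peanut, so not peanut-free — no
D: only quinoa and date; none excluded — OK
E: nothing on the exclusion list — keep
F: has fish sauce, so not vegetarian; has almond, so not tree-nut-free — no
G: every rule checks out — OK

B, D, E, G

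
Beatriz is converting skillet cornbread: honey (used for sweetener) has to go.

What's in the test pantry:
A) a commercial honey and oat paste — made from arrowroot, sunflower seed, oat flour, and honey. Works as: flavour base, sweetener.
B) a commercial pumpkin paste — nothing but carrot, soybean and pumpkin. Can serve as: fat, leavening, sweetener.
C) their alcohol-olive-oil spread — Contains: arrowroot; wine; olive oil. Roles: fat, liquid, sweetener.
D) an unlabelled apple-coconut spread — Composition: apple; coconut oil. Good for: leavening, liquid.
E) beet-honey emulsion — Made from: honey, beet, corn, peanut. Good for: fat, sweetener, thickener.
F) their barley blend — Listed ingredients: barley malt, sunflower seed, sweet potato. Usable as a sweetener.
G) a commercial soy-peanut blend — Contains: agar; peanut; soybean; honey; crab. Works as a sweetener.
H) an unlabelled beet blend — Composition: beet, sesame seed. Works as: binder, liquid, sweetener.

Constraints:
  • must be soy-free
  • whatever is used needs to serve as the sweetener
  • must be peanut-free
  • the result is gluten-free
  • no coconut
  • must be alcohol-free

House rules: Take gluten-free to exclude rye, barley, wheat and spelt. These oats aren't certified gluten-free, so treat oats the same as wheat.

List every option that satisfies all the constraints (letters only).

A: has oat flour, so not gluten-free — reject
B: has soybean, so not soy-free — no
C: has wine, so not alcohol-free — reject
D: not usable as a sweetener; has coconut oil, so not coconut-free — no
E: has peanut, so not peanut-free — no
F: has barley malt, so not gluten-free — no
G: has soybean, so not soy-free; has peanut, so not peanut-free — reject
H: only sesame seed and beet; none excluded — keep

H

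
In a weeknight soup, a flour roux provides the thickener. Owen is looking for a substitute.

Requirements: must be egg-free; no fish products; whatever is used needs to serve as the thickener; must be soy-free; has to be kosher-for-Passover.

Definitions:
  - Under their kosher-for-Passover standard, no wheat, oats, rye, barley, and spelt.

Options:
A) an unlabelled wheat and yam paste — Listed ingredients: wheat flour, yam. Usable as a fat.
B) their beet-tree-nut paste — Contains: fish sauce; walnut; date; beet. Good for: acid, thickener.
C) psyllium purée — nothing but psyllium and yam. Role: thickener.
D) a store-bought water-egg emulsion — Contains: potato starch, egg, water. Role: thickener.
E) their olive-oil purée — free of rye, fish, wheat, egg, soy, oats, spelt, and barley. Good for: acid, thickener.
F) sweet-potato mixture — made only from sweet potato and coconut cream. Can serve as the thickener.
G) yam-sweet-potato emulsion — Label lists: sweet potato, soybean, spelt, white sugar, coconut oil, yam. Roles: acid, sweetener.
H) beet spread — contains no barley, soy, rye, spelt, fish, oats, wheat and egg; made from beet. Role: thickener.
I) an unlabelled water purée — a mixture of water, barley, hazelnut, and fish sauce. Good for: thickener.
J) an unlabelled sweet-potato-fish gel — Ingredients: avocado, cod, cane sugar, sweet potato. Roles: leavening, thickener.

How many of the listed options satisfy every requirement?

A: not usable as a thickener; has wheat flour, so not kosher-for-Passover — no
B: has fish sauce, so not fish-free — reject
C: works as a thickener, no egg, no soy — keep
D: has egg, so not egg-free — no
E: no fish, kosher-for-Passover — OK
F: works as a thickener, no fish, no soy — OK
G: not usable as a thickener; has spelt, so not kosher-for-Passover (and 1 more) — out
H: nothing on the exclusion list — keep
I: has barley, so not kosher-for-Passover; has fish sauce, so not fish-free — reject
J: has cod, so not fish-free — no

4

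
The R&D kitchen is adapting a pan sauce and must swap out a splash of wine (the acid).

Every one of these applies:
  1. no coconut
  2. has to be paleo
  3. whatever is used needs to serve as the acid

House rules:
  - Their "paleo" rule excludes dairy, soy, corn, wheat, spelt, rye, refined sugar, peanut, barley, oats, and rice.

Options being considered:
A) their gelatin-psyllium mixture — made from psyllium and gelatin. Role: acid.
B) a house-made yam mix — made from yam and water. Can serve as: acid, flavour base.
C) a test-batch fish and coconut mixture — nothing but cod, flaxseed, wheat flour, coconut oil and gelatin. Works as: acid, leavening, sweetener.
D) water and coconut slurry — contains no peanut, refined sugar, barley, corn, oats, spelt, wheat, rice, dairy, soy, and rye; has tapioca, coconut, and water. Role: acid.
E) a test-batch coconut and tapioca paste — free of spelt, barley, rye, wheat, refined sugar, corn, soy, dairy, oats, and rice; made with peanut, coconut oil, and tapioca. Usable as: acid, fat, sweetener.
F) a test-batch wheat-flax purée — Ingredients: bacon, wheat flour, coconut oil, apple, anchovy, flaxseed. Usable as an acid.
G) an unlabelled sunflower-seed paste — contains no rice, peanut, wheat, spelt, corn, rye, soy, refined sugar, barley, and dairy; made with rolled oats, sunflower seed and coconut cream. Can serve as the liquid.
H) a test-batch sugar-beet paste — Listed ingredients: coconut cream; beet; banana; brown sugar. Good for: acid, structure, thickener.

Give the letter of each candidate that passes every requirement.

A: only gelatin and psyllium; none excluded — keep
B: all constraints satisfied — OK
C: has wheat flour, so not paleo; has coconut oil, so not coconut-free — out
D: has coconut, so not coconut-free — out
E: has peanut, so not paleo; has coconut oil, so not coconut-free — reject
F: has wheat flour, so not paleo; has coconut oil, so not coconut-free — reject
G: not usable as an acid; has rolled oats, so not paleo (and 1 more) — out
H: has brown sugar, so not paleo; has coconut cream, so not coconut-free — out

A, B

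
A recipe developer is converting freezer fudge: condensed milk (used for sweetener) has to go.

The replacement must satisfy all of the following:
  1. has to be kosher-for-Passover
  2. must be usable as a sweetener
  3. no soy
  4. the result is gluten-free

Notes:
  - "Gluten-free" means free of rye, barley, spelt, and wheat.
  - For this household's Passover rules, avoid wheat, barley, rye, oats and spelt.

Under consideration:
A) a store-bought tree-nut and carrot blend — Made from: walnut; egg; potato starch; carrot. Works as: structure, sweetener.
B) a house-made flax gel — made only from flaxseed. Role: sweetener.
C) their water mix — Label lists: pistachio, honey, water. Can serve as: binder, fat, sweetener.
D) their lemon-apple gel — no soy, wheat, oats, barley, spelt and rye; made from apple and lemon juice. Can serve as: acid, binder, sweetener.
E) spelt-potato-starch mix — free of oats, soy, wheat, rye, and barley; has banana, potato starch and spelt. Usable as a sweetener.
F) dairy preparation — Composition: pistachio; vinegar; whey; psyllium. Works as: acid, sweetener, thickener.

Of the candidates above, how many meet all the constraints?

A: nothing on the exclusion list — valid
B: works as a sweetener, gluten-free, no soy — valid
C: no soy, kosher-for-Passover — keep
D: works as a sweetener, no soy, gluten-free — OK
E: has spelt, so not gluten-free; has spelt, so not kosher-for-Passover — out
F: works as a sweetener, gluten-free, no soy — keep

5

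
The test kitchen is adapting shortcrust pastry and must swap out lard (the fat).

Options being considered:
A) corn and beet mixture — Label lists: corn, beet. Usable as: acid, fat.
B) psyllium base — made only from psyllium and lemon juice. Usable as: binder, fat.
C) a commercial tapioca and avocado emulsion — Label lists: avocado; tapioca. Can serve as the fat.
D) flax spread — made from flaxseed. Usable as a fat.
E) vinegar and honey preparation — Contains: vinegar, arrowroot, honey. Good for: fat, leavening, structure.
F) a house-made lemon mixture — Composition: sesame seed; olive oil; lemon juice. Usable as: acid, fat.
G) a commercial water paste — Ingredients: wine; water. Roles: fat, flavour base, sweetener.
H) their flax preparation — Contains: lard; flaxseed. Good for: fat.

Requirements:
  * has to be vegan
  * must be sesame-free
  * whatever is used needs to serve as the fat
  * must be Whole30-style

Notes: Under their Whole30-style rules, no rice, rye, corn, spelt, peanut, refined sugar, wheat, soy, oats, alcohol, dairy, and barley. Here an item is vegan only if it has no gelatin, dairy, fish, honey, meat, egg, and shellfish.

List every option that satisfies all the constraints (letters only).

B, C, D

A: has corn, so not Whole30-style — out
B: nothing on the exclusion list — valid
C: works as a fat, Whole30-style, no sesame — keep
D: works as a fat, no sesame, Whole30-style — keep
E: has honey, so not vegan — no
F: has sesame seed, so not sesame-free — no
G: has wine, so not Whole30-style — reject
H: has lard, so not vegan — out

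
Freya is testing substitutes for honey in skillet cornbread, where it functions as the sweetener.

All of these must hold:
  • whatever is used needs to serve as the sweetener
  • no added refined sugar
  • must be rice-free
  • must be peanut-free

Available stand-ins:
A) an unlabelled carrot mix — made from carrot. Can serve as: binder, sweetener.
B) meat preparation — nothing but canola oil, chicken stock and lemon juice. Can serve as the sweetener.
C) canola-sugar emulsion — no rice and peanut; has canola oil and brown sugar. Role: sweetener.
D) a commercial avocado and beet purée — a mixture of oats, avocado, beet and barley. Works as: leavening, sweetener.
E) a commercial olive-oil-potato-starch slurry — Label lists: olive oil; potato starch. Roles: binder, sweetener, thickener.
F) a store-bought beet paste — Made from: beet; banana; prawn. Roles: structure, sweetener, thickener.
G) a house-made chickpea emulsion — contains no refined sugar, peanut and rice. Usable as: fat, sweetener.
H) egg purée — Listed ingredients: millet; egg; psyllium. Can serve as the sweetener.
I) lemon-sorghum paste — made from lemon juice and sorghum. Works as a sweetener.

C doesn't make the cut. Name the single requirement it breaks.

usable as a sweetener: satisfied
no-added-sugar: has brown sugar — fails
peanut-free: satisfied
rice-free: satisfied

no-added-sugar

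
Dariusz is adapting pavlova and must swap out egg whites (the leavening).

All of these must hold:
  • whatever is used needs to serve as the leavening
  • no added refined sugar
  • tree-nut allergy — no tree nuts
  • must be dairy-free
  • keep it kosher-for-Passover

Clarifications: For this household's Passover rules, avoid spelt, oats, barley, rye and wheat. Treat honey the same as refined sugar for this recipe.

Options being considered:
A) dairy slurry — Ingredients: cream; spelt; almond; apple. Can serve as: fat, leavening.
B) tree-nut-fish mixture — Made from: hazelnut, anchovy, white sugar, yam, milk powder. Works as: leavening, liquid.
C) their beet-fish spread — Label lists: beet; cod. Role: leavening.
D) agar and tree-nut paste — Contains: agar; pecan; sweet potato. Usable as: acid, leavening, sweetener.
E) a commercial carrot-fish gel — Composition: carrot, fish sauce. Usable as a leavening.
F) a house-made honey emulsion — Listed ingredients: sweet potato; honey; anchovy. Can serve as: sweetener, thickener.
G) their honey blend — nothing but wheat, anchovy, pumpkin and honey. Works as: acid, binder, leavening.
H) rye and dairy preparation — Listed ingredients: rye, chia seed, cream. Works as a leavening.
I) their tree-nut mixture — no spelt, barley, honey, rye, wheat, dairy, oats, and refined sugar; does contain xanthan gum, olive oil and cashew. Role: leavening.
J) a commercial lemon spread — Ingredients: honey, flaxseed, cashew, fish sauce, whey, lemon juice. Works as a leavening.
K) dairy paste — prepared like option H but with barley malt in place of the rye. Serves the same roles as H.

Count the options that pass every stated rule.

A: has spelt, so not kosher-for-Passover; has cream, so not dairy-free (and 1 more) — reject
B: has milk powder, so not dairy-free; has hazelnut, so not tree-nut-free (and 1 more) — reject
C: only cod and beet; none excluded — OK
D: has pecan, so not tree-nut-free — no
E: nothing on the exclusion list — keep
F: not usable as a leavening; has honey, so not no-added-sugar — no
G: has wheat, so not kosher-for-Passover; has honey, so not no-added-sugar — reject
H: has rye, so not kosher-for-Passover; has cream, so not dairy-free — reject
I: has cashew, so not tree-nut-free — reject
J: has whey, so not dairy-free; has cashew, so not tree-nut-free (and 1 more) — reject
K: has barley malt, so not kosher-for-Passover; has cream, so not dairy-free — reject

2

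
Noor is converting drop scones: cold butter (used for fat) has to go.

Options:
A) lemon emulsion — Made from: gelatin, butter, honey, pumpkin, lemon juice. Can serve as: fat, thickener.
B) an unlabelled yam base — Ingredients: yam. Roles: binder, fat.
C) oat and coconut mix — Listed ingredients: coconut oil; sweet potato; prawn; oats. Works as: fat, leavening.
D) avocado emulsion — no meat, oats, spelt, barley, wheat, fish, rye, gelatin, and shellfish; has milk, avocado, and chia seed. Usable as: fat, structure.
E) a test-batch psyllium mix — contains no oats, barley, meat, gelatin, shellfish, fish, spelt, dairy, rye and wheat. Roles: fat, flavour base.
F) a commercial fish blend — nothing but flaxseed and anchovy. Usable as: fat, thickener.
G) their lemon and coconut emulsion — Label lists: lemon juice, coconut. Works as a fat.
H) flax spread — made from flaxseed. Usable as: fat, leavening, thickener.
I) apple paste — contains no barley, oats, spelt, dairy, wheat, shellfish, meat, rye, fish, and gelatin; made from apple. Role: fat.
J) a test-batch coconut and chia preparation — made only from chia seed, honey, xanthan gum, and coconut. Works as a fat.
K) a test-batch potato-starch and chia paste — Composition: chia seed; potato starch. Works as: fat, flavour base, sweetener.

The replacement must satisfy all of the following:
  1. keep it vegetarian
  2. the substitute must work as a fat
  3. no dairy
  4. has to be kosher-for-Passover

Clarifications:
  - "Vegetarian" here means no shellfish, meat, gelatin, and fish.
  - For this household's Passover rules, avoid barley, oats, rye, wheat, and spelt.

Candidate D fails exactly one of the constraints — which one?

dairy-free

usable as a fat: satisfied
vegetarian: satisfied
kosher-for-Passover: satisfied
dairy-free: has milk — fails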